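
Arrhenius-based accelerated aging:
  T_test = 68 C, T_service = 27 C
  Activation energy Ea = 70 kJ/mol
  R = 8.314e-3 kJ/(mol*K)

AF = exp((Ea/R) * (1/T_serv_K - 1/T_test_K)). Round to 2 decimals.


T_test_K = 341.15, T_serv_K = 300.15
AF = exp((70/8.314e-3) * (1/300.15 - 1/341.15))
= 29.11

29.11


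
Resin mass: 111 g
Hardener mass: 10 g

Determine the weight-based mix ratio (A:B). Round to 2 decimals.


Ratio = 111 / 10 = 11.10

11.10


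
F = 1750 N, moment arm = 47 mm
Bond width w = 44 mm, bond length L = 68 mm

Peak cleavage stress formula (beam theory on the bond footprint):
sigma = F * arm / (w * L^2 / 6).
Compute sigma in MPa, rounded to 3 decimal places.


sigma = (1750 * 47) / (44 * 4624 / 6)
= 82250 * 6 / 203456
= 493500 / 203456
= 2.426 MPa

2.426


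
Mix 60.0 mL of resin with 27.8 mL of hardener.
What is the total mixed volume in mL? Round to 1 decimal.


Total = 60.0 + 27.8 = 87.8 mL

87.8


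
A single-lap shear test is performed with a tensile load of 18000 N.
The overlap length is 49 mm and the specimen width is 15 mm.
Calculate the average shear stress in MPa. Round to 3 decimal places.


Shear stress = F / (overlap * width)
= 18000 / (49 * 15)
= 18000 / 735
= 24.490 MPa

24.490


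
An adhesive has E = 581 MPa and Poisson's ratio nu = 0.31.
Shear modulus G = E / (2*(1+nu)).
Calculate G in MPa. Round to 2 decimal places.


G = 581 / (2*(1+0.31))
= 581 / 2.62
= 221.76 MPa

221.76


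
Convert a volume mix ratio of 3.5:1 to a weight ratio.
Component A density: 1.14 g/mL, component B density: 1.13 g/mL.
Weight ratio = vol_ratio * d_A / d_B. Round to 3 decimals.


= 3.5 * 1.14 / 1.13 = 3.531

3.531


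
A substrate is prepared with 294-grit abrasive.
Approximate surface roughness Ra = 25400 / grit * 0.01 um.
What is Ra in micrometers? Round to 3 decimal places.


Ra = 25400 / 294 * 0.01 = 0.864 um

0.864


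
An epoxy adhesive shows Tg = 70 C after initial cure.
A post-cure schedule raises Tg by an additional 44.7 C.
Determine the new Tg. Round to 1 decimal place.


New Tg = 70 + 44.7
= 114.7 C

114.7


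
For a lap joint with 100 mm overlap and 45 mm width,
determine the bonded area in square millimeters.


Area = 100 * 45 = 4500 mm^2

4500


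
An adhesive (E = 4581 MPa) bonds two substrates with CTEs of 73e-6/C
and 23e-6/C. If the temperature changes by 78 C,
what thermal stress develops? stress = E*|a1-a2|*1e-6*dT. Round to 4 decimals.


Stress = 4581 * |73 - 23| * 1e-6 * 78
= 17.8659 MPa

17.8659


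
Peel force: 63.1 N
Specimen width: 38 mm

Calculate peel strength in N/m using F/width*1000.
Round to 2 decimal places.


Peel strength = 63.1 / 38 * 1000 = 1660.53 N/m

1660.53


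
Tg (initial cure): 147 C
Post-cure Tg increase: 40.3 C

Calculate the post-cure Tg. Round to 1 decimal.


Post-cure Tg = 147 + 40.3 = 187.3 C

187.3


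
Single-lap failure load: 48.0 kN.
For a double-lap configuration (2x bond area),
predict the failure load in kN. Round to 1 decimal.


Failure load = 48.0 * 2 = 96.0 kN

96.0


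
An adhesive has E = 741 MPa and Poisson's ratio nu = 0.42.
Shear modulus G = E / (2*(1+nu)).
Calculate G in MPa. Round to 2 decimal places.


G = 741 / (2*(1+0.42))
= 741 / 2.84
= 260.92 MPa

260.92


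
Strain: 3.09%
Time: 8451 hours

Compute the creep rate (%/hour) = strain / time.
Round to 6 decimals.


Creep rate = 3.09 / 8451
= 0.000366 %/h

0.000366


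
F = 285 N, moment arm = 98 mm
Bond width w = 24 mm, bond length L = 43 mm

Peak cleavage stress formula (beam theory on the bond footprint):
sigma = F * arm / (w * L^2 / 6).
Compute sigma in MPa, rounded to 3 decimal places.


sigma = (285 * 98) / (24 * 1849 / 6)
= 27930 * 6 / 44376
= 167580 / 44376
= 3.776 MPa

3.776


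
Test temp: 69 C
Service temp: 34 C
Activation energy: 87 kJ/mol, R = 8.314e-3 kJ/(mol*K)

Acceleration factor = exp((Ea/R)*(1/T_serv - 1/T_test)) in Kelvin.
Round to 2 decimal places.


AF = exp((87/0.008314)*(1/307.15 - 1/342.15))
= 32.62

32.62


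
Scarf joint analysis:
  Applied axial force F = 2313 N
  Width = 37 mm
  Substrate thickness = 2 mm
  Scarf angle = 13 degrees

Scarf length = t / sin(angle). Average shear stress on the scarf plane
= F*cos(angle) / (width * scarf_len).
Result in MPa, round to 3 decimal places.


Scarf length = 2 / sin(13 deg) = 8.8908 mm
cos(13 deg) = 0.974370
Shear = 2313 * 0.974370 / (37 * 8.8908)
= 6.851 MPa

6.851


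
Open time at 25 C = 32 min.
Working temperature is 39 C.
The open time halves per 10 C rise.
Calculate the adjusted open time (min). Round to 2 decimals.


factor = 2^((39 - 25) / 10) = 2.6390
ot = 32 / 2.6390 = 12.13 min

12.13


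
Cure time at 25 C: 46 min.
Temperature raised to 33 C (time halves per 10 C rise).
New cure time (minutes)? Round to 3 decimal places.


Acceleration factor = 2^(8/10) = 1.7411
New time = 46 / 1.7411 = 26.420 min

26.420


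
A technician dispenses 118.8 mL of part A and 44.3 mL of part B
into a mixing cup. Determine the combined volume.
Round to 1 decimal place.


Combined volume = 118.8 + 44.3
= 163.1 mL

163.1


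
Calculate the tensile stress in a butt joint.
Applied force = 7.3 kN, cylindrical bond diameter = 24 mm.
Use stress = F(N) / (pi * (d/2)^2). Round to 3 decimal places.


A = pi * 12.0^2 = 452.3893 mm^2
sigma = 7300.0 / 452.3893 = 16.137 MPa

16.137


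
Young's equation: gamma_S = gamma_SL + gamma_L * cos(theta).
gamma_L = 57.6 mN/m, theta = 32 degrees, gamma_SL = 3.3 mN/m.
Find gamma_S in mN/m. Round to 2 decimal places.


cos(32 deg) = 0.848048
gamma_S = 3.3 + 57.6 * 0.848048
= 52.15 mN/m

52.15


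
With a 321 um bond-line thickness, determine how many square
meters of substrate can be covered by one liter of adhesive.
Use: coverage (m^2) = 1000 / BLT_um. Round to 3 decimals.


Coverage = 1000 / 321 = 3.115 m^2

3.115


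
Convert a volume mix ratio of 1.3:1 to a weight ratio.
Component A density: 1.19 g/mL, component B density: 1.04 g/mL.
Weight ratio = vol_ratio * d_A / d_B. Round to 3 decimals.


= 1.3 * 1.19 / 1.04 = 1.488

1.488


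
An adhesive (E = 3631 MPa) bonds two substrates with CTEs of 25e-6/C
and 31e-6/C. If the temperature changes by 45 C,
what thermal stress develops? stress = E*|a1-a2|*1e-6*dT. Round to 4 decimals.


Stress = 3631 * |25 - 31| * 1e-6 * 45
= 0.9804 MPa

0.9804


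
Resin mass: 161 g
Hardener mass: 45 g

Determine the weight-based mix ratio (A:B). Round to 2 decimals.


Ratio = 161 / 45 = 3.58

3.58


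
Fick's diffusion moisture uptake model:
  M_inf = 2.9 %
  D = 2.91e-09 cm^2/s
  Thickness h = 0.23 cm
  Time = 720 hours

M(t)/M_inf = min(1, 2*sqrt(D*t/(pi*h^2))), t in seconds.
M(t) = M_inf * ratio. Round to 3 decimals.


t_sec = 720 * 3600 = 2592000
ratio = 2*sqrt(2.91e-09*2592000/(pi*0.23^2))
= min(1, 0.426080)
= 0.426080
M(t) = 2.9 * 0.426080 = 1.236 %

1.236


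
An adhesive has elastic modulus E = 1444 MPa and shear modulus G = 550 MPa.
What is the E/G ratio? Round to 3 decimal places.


E/G = 1444 / 550 = 2.625

2.625


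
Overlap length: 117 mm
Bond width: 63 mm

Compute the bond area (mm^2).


Bond area = 117 * 63 = 7371 mm^2

7371


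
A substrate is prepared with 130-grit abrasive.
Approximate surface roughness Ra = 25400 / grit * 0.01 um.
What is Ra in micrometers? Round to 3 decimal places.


Ra = 25400 / 130 * 0.01 = 1.954 um

1.954


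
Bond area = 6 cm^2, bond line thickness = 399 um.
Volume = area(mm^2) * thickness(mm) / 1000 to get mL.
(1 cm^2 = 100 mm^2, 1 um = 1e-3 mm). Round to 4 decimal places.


area_mm2 = 6 * 100 = 600
blt_mm = 399 * 1e-3 = 0.399
vol_mm3 = 600 * 0.399 = 239.4
vol_mL = 239.4 / 1000 = 0.2394 mL

0.2394


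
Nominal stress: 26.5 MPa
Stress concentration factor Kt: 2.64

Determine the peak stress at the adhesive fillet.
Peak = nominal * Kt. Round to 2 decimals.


Peak stress = 26.5 * 2.64
= 69.96 MPa

69.96


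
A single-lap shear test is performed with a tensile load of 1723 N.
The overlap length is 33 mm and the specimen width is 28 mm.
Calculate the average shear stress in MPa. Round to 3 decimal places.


Shear stress = F / (overlap * width)
= 1723 / (33 * 28)
= 1723 / 924
= 1.865 MPa

1.865


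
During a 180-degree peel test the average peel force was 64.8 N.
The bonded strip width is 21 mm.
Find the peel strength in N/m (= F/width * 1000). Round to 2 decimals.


Peel strength = F/width * 1000
= 64.8 / 21 * 1000
= 3085.71 N/m

3085.71


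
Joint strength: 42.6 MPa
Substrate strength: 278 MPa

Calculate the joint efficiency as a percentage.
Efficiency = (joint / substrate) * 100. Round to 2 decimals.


Efficiency = (42.6 / 278) * 100 = 15.32%

15.32


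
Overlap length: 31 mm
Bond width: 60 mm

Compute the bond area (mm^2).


Bond area = 31 * 60 = 1860 mm^2

1860


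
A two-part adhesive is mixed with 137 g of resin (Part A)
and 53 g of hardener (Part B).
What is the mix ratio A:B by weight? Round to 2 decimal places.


Mix ratio = mass_A / mass_B
= 137 / 53
= 2.58

2.58


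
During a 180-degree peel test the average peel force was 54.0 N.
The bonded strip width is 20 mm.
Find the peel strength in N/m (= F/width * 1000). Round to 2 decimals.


Peel strength = F/width * 1000
= 54.0 / 20 * 1000
= 2700.00 N/m

2700.00


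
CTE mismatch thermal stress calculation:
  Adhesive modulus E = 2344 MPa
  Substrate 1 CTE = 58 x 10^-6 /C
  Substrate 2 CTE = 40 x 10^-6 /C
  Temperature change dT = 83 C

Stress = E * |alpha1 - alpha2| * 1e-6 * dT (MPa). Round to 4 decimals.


delta_alpha = |58 - 40| = 18 x 10^-6/C
Stress = 2344 * 18e-6 * 83
= 3.5019 MPa

3.5019


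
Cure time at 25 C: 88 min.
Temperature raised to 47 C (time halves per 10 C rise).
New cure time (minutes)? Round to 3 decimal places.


Acceleration factor = 2^(22/10) = 4.5948
New time = 88 / 4.5948 = 19.152 min

19.152


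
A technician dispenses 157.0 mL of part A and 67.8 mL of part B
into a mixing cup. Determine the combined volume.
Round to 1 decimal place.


Combined volume = 157.0 + 67.8
= 224.8 mL

224.8


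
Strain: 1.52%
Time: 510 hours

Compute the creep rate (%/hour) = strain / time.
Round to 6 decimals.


Creep rate = 1.52 / 510
= 0.002980 %/h

0.002980


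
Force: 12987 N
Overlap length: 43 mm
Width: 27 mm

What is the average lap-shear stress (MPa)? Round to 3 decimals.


Average shear stress = F / (overlap * width)
= 12987 / (43 * 27)
= 11.186 MPa

11.186


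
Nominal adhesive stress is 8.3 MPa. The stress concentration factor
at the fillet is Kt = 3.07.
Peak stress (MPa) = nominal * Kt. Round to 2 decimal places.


Peak = 8.3 * 3.07 = 25.48 MPa

25.48


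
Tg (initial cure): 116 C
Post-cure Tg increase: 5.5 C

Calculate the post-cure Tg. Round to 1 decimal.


Post-cure Tg = 116 + 5.5 = 121.5 C

121.5


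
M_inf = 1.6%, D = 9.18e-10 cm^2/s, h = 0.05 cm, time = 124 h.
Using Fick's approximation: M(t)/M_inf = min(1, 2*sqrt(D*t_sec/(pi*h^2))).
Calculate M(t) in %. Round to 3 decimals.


t = 446400 s
ratio = min(1, 2*sqrt(9.18e-10*446400/(pi*0.0025)))
= 0.456845
M(t) = 1.6 * 0.456845 = 0.731%

0.731


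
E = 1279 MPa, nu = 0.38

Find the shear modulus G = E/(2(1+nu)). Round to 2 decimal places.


G = 1279 / (2 * 1.38)
= 463.41 MPa

463.41


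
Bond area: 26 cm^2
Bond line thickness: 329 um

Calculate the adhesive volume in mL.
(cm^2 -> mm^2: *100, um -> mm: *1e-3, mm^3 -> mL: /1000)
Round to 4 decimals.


V = 26*100 * 329*1e-3 / 1000
= 0.8554 mL

0.8554


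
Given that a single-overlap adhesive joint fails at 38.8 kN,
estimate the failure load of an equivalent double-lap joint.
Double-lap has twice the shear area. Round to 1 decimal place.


Double-lap factor = 2
Expected load = 38.8 * 2 = 77.6 kN

77.6


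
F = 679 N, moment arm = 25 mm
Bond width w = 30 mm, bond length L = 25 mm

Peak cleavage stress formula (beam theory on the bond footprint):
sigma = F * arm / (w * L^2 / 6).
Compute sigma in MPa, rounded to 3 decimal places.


sigma = (679 * 25) / (30 * 625 / 6)
= 16975 * 6 / 18750
= 101850 / 18750
= 5.432 MPa

5.432


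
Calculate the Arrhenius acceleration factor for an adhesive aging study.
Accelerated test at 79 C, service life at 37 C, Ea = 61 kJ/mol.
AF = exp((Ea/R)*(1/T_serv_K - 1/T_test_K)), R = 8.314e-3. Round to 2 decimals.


T_test = 352.15 K, T_serv = 310.15 K
Ea/R = 61 / 0.008314 = 7337.02
AF = exp(7337.02 * (1/310.15 - 1/352.15))
= 16.80

16.80


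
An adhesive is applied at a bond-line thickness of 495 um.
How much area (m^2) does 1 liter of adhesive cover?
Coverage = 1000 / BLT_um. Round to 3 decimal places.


Coverage = 1000 / 495 = 2.020 m^2

2.020


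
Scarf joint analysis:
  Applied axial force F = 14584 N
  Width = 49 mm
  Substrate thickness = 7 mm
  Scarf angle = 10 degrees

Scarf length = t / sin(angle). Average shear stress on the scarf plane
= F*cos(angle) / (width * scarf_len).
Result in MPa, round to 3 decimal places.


Scarf length = 7 / sin(10 deg) = 40.3114 mm
cos(10 deg) = 0.984808
Shear = 14584 * 0.984808 / (49 * 40.3114)
= 7.271 MPa

7.271


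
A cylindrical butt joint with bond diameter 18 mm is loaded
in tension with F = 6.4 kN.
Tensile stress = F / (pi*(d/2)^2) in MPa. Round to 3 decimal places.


Area = pi * (18/2)^2 = 254.4690 mm^2
Stress = 6.4*1000 / 254.4690
= 25.150 MPa

25.150


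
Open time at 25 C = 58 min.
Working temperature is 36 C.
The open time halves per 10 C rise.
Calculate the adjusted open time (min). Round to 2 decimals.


factor = 2^((36 - 25) / 10) = 2.1435
ot = 58 / 2.1435 = 27.06 min

27.06


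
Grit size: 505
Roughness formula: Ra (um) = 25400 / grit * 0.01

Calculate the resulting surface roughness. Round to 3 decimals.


Ra = 25400 / 505 * 0.01
= 0.503 um

0.503


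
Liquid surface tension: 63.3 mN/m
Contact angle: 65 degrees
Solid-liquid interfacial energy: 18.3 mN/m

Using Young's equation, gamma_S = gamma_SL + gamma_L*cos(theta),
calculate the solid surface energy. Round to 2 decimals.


gamma_S = 18.3 + 63.3 * cos(65)
= 45.05 mN/m

45.05


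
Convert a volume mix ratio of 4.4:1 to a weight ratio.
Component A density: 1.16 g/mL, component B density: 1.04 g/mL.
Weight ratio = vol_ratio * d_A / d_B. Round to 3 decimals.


= 4.4 * 1.16 / 1.04 = 4.908

4.908


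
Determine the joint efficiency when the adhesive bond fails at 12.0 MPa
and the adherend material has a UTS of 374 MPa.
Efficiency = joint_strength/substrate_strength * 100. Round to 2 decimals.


Joint efficiency = 12.0 / 374 * 100
= 3.21%

3.21


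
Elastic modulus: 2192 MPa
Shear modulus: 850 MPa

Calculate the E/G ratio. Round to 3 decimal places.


E / G = 2192 / 850 = 2.579

2.579


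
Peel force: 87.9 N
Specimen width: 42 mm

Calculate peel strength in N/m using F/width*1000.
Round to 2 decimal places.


Peel strength = 87.9 / 42 * 1000 = 2092.86 N/m

2092.86


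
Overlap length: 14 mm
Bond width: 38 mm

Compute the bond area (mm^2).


Bond area = 14 * 38 = 532 mm^2

532


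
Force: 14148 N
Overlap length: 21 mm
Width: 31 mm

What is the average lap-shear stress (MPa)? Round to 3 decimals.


Average shear stress = F / (overlap * width)
= 14148 / (21 * 31)
= 21.733 MPa

21.733


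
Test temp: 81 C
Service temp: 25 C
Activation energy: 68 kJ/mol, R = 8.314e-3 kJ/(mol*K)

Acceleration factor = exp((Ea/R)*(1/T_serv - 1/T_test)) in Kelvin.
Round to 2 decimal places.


AF = exp((68/0.008314)*(1/298.15 - 1/354.15))
= 76.54

76.54


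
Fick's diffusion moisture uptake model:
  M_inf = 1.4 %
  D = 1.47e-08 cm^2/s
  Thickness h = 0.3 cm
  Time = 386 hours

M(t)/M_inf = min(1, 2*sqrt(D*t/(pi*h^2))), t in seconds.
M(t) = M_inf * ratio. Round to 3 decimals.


t_sec = 386 * 3600 = 1389600
ratio = 2*sqrt(1.47e-08*1389600/(pi*0.3^2))
= min(1, 0.537573)
= 0.537573
M(t) = 1.4 * 0.537573 = 0.753 %

0.753


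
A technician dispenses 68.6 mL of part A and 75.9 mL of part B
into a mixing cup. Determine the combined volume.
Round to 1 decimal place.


Combined volume = 68.6 + 75.9
= 144.5 mL

144.5


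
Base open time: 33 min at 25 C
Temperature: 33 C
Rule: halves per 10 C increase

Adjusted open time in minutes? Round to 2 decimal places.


Acceleration = 2^((33-25)/10) = 1.7411
Open time = 33 / 1.7411 = 18.95 min

18.95


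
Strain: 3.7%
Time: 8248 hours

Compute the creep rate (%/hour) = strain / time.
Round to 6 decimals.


Creep rate = 3.7 / 8248
= 0.000449 %/h

0.000449


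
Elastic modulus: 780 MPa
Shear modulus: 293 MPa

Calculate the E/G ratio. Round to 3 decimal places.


E / G = 780 / 293 = 2.662

2.662


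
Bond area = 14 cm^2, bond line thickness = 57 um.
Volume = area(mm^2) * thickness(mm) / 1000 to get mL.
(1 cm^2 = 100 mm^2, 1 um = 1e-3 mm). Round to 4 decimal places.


area_mm2 = 14 * 100 = 1400
blt_mm = 57 * 1e-3 = 0.057
vol_mm3 = 1400 * 0.057 = 79.8
vol_mL = 79.8 / 1000 = 0.0798 mL

0.0798


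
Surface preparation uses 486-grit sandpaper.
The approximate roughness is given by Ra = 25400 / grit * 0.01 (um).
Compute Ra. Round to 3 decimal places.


Ra = 25400 / 486 * 0.01
= 254 / 486
= 0.523 um

0.523


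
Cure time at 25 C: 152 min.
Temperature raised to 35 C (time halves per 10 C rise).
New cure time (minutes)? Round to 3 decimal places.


Acceleration factor = 2^(10/10) = 2.0000
New time = 152 / 2.0000 = 76.000 min

76.000


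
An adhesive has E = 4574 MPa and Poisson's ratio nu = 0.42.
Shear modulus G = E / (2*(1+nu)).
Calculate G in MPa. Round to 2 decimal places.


G = 4574 / (2*(1+0.42))
= 4574 / 2.84
= 1610.56 MPa

1610.56


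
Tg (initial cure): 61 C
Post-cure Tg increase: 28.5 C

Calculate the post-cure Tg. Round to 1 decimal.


Post-cure Tg = 61 + 28.5 = 89.5 C

89.5


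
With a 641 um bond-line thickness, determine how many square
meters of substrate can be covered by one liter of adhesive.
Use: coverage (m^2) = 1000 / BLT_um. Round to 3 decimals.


Coverage = 1000 / 641 = 1.560 m^2

1.560


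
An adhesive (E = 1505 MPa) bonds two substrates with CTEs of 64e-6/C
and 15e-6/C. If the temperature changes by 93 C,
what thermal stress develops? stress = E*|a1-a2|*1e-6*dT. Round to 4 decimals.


Stress = 1505 * |64 - 15| * 1e-6 * 93
= 6.8583 MPa

6.8583


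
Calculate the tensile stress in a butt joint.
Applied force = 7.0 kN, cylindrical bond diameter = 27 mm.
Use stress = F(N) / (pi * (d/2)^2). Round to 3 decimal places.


A = pi * 13.5^2 = 572.5553 mm^2
sigma = 7000.0 / 572.5553 = 12.226 MPa

12.226


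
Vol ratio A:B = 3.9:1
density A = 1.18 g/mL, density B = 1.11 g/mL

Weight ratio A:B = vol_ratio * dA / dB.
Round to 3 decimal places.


Weight ratio = 3.9 * 1.18 / 1.11
= 4.146

4.146


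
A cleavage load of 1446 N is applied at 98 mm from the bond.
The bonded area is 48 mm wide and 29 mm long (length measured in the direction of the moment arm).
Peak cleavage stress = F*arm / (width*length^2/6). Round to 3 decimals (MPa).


Moment = 1446 * 98 = 141708 N*mm
Section modulus = 48 * 841 / 6 = 40368 / 6 mm^3
Stress = 141708 / (40368 / 6) = 850248 / 40368
= 21.062 MPa

21.062


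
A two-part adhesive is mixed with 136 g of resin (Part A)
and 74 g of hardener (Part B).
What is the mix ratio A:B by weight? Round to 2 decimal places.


Mix ratio = mass_A / mass_B
= 136 / 74
= 1.84

1.84


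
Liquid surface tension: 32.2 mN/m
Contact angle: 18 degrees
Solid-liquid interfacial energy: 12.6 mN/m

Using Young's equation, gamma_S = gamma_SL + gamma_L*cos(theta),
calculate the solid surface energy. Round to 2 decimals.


gamma_S = 12.6 + 32.2 * cos(18)
= 43.22 mN/m

43.22


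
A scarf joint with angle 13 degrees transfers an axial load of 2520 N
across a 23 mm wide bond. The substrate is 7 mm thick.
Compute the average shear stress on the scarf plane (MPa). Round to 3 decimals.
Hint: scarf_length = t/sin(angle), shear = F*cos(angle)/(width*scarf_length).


scarf_length = 7 / sin(13 deg) = 31.1179 mm
cos(13 deg) = 0.974370
shear stress = 2520 * 0.974370 / (23 * 31.1179)
= 3.431 MPa

3.431


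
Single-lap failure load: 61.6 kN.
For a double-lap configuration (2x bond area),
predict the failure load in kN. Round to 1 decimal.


Failure load = 61.6 * 2 = 123.2 kN

123.2


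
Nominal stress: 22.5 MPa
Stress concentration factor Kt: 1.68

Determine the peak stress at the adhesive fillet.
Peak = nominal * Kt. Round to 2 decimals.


Peak stress = 22.5 * 1.68
= 37.80 MPa

37.80


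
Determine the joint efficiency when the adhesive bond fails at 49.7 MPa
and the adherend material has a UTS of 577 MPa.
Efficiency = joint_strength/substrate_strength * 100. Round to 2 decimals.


Joint efficiency = 49.7 / 577 * 100
= 8.61%

8.61


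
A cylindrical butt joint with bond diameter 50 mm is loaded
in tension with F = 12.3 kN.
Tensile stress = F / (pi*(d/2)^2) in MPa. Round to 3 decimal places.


Area = pi * (50/2)^2 = 1963.4954 mm^2
Stress = 12.3*1000 / 1963.4954
= 6.264 MPa

6.264


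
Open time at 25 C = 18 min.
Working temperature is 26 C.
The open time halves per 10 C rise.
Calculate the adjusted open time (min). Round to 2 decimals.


factor = 2^((26 - 25) / 10) = 1.0718
ot = 18 / 1.0718 = 16.79 min

16.79


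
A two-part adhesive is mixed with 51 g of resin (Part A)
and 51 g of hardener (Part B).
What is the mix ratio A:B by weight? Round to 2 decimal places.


Mix ratio = mass_A / mass_B
= 51 / 51
= 1.00

1.00


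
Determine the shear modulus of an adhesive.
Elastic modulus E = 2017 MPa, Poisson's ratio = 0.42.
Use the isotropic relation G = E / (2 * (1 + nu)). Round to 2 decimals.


G = 2017 / (2*(1+0.42)) = 2017 / 2.84
= 710.21 MPa

710.21


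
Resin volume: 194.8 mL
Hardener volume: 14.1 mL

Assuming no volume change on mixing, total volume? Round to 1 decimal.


V_total = 194.8 + 14.1 = 208.9 mL

208.9


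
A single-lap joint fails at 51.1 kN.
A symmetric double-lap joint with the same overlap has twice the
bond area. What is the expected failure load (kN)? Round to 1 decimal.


Double-lap load = 2 * 51.1 = 102.2 kN

102.2


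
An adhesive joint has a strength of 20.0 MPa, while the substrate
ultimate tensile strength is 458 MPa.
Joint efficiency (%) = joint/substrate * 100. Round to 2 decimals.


Efficiency = 20.0 / 458 * 100
= 4.37%

4.37


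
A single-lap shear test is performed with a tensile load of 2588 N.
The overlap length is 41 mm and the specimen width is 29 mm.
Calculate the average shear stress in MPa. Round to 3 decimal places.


Shear stress = F / (overlap * width)
= 2588 / (41 * 29)
= 2588 / 1189
= 2.177 MPa

2.177


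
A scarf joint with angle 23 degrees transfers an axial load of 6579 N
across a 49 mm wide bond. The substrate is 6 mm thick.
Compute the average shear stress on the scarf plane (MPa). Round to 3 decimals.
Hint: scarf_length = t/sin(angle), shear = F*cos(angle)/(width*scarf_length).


scarf_length = 6 / sin(23 deg) = 15.3558 mm
cos(23 deg) = 0.920505
shear stress = 6579 * 0.920505 / (49 * 15.3558)
= 8.049 MPa

8.049


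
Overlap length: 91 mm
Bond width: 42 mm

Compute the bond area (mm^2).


Bond area = 91 * 42 = 3822 mm^2

3822


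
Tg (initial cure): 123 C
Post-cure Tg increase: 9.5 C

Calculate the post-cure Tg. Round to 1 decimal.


Post-cure Tg = 123 + 9.5 = 132.5 C

132.5


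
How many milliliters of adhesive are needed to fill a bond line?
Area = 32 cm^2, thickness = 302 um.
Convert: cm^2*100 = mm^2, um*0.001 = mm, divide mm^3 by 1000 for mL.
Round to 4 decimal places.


= (32 * 100) * (302 * 0.001) / 1000
= 0.9664 mL

0.9664


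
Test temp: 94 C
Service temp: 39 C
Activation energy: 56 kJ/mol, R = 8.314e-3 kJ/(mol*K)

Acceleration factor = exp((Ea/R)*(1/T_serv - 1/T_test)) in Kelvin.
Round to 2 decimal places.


AF = exp((56/0.008314)*(1/312.15 - 1/367.15))
= 25.34

25.34


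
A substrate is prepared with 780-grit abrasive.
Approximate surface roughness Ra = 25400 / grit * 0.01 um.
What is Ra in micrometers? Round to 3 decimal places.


Ra = 25400 / 780 * 0.01 = 0.326 um

0.326


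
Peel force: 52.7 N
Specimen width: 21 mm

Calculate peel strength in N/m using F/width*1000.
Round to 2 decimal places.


Peel strength = 52.7 / 21 * 1000 = 2509.52 N/m

2509.52


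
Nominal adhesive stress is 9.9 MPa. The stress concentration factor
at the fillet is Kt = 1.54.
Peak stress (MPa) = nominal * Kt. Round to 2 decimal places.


Peak = 9.9 * 1.54 = 15.25 MPa

15.25


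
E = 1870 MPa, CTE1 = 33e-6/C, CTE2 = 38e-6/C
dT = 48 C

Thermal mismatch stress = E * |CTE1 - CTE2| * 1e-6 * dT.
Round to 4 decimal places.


= 1870 * 5e-6 * 48
= 0.4488 MPa

0.4488


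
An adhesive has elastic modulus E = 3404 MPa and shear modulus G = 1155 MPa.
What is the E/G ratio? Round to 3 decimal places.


E/G = 3404 / 1155 = 2.947

2.947


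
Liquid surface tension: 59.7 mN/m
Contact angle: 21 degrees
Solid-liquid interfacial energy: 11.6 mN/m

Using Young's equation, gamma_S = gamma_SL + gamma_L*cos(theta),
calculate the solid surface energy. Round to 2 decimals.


gamma_S = 11.6 + 59.7 * cos(21)
= 67.33 mN/m

67.33


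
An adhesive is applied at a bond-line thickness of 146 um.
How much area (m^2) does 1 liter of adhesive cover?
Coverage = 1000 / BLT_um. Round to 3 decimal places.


Coverage = 1000 / 146 = 6.849 m^2

6.849


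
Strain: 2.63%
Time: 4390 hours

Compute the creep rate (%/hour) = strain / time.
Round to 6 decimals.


Creep rate = 2.63 / 4390
= 0.000599 %/h

0.000599


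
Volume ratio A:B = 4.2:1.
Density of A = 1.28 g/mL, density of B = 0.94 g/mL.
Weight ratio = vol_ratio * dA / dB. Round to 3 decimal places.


Wt ratio = 4.2 * 1.28 / 0.94
= 5.719

5.719


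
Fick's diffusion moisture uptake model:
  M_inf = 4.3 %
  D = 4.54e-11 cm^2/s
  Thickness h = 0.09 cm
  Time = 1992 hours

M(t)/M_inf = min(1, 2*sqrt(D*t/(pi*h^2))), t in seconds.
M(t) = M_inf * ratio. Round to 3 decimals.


t_sec = 1992 * 3600 = 7171200
ratio = 2*sqrt(4.54e-11*7171200/(pi*0.09^2))
= min(1, 0.226223)
= 0.226223
M(t) = 4.3 * 0.226223 = 0.973 %

0.973


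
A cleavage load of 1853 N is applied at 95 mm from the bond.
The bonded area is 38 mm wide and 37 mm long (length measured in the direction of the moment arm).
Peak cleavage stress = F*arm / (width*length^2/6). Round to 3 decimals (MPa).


Moment = 1853 * 95 = 176035 N*mm
Section modulus = 38 * 1369 / 6 = 52022 / 6 mm^3
Stress = 176035 / (52022 / 6) = 1056210 / 52022
= 20.303 MPa

20.303


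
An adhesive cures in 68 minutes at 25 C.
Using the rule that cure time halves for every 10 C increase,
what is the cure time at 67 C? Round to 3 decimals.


Factor = 2^((67 - 25) / 10) = 18.3792
Cure time = 68 / 18.3792
= 3.700 minutes

3.700


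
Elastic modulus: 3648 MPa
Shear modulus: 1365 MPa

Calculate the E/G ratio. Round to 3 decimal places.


E / G = 3648 / 1365 = 2.673

2.673


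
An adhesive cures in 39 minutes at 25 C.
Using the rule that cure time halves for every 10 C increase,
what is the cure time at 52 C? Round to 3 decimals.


Factor = 2^((52 - 25) / 10) = 6.4980
Cure time = 39 / 6.4980
= 6.002 minutes

6.002


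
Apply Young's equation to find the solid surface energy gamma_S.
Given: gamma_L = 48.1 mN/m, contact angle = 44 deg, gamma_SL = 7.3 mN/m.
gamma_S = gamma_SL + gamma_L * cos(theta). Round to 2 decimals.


theta_rad = 44 * pi/180 = 0.767945
gamma_S = 7.3 + 48.1 * cos(0.767945)
= 41.90 mN/m

41.90


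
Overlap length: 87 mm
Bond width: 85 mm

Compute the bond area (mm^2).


Bond area = 87 * 85 = 7395 mm^2

7395


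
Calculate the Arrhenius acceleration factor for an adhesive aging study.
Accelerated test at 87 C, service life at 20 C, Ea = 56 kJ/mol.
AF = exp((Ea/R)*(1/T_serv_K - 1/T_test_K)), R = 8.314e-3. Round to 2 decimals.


T_test = 360.15 K, T_serv = 293.15 K
Ea/R = 56 / 0.008314 = 6735.63
AF = exp(6735.63 * (1/293.15 - 1/360.15))
= 71.84

71.84


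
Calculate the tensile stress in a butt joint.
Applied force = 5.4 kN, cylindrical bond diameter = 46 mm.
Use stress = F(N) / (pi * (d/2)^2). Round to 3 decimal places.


A = pi * 23.0^2 = 1661.9025 mm^2
sigma = 5400.0 / 1661.9025 = 3.249 MPa

3.249


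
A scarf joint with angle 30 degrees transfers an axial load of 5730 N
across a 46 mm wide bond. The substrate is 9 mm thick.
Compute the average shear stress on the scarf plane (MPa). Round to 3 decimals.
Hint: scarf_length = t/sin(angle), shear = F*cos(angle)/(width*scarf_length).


scarf_length = 9 / sin(30 deg) = 18.0000 mm
cos(30 deg) = 0.866025
shear stress = 5730 * 0.866025 / (46 * 18.0000)
= 5.993 MPa

5.993


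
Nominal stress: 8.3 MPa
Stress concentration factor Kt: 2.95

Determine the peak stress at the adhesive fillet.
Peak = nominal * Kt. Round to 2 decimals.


Peak stress = 8.3 * 2.95
= 24.49 MPa

24.49


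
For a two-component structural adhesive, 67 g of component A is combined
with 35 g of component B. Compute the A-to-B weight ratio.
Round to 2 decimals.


Weight ratio A:B = 67 / 35
= 1.91

1.91


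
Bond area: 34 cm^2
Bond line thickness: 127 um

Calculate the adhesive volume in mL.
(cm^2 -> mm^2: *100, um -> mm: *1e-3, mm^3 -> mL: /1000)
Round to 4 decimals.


V = 34*100 * 127*1e-3 / 1000
= 0.4318 mL

0.4318


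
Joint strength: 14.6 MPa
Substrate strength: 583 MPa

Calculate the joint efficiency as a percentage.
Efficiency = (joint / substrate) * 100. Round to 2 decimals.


Efficiency = (14.6 / 583) * 100 = 2.50%

2.50


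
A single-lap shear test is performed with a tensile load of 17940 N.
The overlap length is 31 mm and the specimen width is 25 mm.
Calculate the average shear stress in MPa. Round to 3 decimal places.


Shear stress = F / (overlap * width)
= 17940 / (31 * 25)
= 17940 / 775
= 23.148 MPa

23.148


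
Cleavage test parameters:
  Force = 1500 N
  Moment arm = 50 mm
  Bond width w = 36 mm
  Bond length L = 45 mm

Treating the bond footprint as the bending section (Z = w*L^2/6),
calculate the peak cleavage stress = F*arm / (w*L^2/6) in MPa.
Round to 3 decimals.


M = 1500 * 50 = 75000 N*mm
Z = 36 * 45^2 / 6 = 72900 / 6 mm^3
sigma = M / Z = 6 * 75000 / 72900 = 450000 / 72900
= 6.173 MPa

6.173


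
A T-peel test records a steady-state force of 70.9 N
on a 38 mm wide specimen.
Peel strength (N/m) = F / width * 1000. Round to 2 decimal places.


Peel strength = 70.9 / 38 * 1000
= 1865.79 N/m

1865.79


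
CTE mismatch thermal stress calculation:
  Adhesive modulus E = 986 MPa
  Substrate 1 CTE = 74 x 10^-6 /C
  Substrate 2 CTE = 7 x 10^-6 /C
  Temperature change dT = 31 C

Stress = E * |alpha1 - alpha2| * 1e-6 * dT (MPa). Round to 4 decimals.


delta_alpha = |74 - 7| = 67 x 10^-6/C
Stress = 986 * 67e-6 * 31
= 2.0479 MPa

2.0479


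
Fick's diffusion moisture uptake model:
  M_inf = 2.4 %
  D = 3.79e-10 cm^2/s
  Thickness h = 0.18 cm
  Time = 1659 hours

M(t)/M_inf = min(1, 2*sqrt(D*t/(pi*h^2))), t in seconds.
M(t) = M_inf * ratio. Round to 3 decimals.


t_sec = 1659 * 3600 = 5972400
ratio = 2*sqrt(3.79e-10*5972400/(pi*0.18^2))
= min(1, 0.298247)
= 0.298247
M(t) = 2.4 * 0.298247 = 0.716 %

0.716


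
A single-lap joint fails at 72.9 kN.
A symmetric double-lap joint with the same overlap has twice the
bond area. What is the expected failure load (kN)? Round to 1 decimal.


Double-lap load = 2 * 72.9 = 145.8 kN

145.8


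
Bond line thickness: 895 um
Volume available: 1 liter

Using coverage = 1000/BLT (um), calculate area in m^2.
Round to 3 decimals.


1 L = 1e6 mm^3, thickness = 895 um = 0.895 mm
Area = 1e6 / 0.895 mm^2 = (1e6 / 0.895) / 1e6 m^2 = 1000 / 895 m^2
= 1.117 m^2

1.117


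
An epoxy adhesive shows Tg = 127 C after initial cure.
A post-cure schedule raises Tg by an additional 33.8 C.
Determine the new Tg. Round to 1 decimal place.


New Tg = 127 + 33.8
= 160.8 C

160.8


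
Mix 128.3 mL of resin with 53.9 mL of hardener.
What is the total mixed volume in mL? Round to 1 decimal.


Total = 128.3 + 53.9 = 182.2 mL

182.2


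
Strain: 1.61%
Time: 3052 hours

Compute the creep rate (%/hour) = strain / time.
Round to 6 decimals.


Creep rate = 1.61 / 3052
= 0.000528 %/h

0.000528


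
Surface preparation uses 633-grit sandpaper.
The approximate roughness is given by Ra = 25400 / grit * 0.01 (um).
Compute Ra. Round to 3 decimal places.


Ra = 25400 / 633 * 0.01
= 254 / 633
= 0.401 um

0.401


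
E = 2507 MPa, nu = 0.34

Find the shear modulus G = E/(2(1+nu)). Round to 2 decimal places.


G = 2507 / (2 * 1.34)
= 935.45 MPa

935.45


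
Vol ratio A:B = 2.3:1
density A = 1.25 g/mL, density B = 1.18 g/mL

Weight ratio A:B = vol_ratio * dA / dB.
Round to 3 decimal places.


Weight ratio = 2.3 * 1.25 / 1.18
= 2.436

2.436


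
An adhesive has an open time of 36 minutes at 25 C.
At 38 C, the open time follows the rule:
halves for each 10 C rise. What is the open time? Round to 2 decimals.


Factor = 2^((38-25)/10) = 2.4623
Open time = 36 / 2.4623 = 14.62 min

14.62


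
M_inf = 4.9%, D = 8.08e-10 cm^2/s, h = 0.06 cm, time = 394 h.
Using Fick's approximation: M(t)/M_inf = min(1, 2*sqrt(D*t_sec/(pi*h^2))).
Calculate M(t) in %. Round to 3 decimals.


t = 1418400 s
ratio = min(1, 2*sqrt(8.08e-10*1418400/(pi*0.0036)))
= 0.636662
M(t) = 4.9 * 0.636662 = 3.120%

3.120


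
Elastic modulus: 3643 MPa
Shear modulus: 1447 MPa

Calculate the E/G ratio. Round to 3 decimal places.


E / G = 3643 / 1447 = 2.518

2.518


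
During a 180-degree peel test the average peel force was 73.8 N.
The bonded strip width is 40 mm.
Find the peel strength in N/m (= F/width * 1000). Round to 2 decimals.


Peel strength = F/width * 1000
= 73.8 / 40 * 1000
= 1845.00 N/m

1845.00


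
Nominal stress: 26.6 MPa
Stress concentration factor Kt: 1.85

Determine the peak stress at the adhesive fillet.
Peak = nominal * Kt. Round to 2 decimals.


Peak stress = 26.6 * 1.85
= 49.21 MPa

49.21


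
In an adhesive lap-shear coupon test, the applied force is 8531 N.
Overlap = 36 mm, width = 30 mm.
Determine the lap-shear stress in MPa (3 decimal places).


stress = F / (overlap * width)
= 8531 / (36 * 30)
= 7.899 MPa

7.899


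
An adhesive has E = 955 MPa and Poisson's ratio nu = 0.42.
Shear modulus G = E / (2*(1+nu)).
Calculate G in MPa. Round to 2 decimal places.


G = 955 / (2*(1+0.42))
= 955 / 2.84
= 336.27 MPa

336.27


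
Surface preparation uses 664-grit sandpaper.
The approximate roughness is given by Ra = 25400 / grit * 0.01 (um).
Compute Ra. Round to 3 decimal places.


Ra = 25400 / 664 * 0.01
= 254 / 664
= 0.383 um

0.383


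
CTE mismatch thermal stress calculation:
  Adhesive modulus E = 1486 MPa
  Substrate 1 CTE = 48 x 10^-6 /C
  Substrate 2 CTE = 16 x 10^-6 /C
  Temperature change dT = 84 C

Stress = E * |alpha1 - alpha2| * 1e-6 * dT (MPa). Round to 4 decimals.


delta_alpha = |48 - 16| = 32 x 10^-6/C
Stress = 1486 * 32e-6 * 84
= 3.9944 MPa

3.9944


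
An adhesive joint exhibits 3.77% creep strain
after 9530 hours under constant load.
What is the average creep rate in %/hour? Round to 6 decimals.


Creep rate = strain / time
= 3.77 / 9530
= 0.000396 %/h

0.000396


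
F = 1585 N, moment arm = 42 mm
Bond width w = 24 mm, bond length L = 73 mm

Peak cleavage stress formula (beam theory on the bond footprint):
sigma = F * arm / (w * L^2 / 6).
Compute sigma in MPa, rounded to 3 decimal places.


sigma = (1585 * 42) / (24 * 5329 / 6)
= 66570 * 6 / 127896
= 399420 / 127896
= 3.123 MPa

3.123


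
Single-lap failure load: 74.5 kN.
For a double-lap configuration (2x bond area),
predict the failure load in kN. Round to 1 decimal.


Failure load = 74.5 * 2 = 149.0 kN

149.0


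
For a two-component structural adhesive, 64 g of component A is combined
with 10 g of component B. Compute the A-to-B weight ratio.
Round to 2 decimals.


Weight ratio A:B = 64 / 10
= 6.40

6.40


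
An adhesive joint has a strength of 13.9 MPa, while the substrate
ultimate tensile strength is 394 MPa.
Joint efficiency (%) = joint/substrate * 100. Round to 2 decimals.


Efficiency = 13.9 / 394 * 100
= 3.53%

3.53


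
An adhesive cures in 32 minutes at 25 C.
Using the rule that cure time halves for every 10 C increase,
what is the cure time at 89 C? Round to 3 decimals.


Factor = 2^((89 - 25) / 10) = 84.4485
Cure time = 32 / 84.4485
= 0.379 minutes

0.379


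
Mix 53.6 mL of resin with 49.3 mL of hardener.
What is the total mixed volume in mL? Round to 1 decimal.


Total = 53.6 + 49.3 = 102.9 mL

102.9


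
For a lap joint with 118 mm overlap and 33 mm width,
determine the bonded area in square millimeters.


Area = 118 * 33 = 3894 mm^2

3894


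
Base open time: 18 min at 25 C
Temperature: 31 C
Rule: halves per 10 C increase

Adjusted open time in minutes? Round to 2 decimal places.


Acceleration = 2^((31-25)/10) = 1.5157
Open time = 18 / 1.5157 = 11.88 min

11.88


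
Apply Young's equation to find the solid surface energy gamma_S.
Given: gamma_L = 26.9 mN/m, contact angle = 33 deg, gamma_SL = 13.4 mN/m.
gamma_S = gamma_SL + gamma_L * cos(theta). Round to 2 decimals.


theta_rad = 33 * pi/180 = 0.575959
gamma_S = 13.4 + 26.9 * cos(0.575959)
= 35.96 mN/m

35.96


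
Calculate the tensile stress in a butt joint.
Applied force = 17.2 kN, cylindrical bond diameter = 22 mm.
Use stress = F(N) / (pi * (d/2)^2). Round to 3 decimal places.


A = pi * 11.0^2 = 380.1327 mm^2
sigma = 17200.0 / 380.1327 = 45.247 MPa

45.247


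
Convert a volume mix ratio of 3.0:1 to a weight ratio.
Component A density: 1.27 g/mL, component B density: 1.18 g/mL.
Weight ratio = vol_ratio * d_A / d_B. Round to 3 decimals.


= 3.0 * 1.27 / 1.18 = 3.229

3.229


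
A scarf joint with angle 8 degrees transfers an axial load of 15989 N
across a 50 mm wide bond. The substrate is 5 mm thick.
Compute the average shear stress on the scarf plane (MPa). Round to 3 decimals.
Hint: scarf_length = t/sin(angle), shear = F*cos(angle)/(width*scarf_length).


scarf_length = 5 / sin(8 deg) = 35.9265 mm
cos(8 deg) = 0.990268
shear stress = 15989 * 0.990268 / (50 * 35.9265)
= 8.814 MPa

8.814


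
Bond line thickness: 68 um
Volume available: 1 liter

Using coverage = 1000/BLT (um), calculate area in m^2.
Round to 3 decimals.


1 L = 1e6 mm^3, thickness = 68 um = 0.068 mm
Area = 1e6 / 0.068 mm^2 = (1e6 / 0.068) / 1e6 m^2 = 1000 / 68 m^2
= 14.706 m^2

14.706


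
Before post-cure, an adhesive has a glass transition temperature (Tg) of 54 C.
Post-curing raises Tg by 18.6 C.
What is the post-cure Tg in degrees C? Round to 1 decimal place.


Tg_post = Tg_base + delta_Tg
= 54 + 18.6
= 72.6 C

72.6


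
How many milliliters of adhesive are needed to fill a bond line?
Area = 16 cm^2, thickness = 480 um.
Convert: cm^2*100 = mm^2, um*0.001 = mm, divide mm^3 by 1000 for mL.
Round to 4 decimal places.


= (16 * 100) * (480 * 0.001) / 1000
= 0.7680 mL

0.7680


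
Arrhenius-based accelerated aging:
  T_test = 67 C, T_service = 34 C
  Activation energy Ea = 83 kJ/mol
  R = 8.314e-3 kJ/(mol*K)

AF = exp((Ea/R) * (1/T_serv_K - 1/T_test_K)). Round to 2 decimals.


T_test_K = 340.15, T_serv_K = 307.15
AF = exp((83/8.314e-3) * (1/307.15 - 1/340.15))
= 23.41

23.41


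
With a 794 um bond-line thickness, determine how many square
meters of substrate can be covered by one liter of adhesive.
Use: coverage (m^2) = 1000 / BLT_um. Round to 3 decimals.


Coverage = 1000 / 794 = 1.259 m^2

1.259


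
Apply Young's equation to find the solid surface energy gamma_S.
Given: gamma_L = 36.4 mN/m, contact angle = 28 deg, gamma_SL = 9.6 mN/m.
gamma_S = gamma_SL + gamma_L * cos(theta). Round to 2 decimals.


theta_rad = 28 * pi/180 = 0.488692
gamma_S = 9.6 + 36.4 * cos(0.488692)
= 41.74 mN/m

41.74


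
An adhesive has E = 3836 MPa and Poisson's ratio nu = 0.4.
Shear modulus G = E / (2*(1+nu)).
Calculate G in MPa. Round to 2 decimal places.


G = 3836 / (2*(1+0.4))
= 3836 / 2.80
= 1370.00 MPa

1370.00
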